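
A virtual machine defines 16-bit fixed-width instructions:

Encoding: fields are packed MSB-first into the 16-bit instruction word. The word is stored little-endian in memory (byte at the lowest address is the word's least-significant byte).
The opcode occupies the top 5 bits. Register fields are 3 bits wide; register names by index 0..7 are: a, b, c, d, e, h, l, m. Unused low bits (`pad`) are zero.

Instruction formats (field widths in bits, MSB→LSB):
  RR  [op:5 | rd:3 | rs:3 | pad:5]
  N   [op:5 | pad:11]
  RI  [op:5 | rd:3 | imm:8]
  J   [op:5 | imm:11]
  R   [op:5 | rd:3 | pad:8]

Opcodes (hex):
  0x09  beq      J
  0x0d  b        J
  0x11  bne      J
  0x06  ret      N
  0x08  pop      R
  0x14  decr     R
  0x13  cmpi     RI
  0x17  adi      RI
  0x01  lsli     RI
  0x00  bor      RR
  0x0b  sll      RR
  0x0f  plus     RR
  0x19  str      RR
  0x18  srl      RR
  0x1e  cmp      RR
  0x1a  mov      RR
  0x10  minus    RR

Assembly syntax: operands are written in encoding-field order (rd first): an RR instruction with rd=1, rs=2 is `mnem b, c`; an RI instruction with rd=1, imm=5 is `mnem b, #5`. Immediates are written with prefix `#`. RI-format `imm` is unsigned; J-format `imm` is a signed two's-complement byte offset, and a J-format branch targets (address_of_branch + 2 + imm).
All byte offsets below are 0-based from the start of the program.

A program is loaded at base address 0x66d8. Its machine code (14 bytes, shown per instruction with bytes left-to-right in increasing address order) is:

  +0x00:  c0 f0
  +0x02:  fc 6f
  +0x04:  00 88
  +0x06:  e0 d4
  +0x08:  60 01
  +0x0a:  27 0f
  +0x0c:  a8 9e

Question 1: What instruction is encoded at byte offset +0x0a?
[0a] 27 0f → 0x0f27
  op=0x0f27>>11=0x1 ⇒ lsli (RI)
  rd@[10:8]=0x7 ⇒ m
  imm@[7:0]=0x27 ⇒ #39

lsli m, #39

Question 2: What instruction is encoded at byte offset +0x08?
bor b, d

@+08  little-endian(60 01) = 0x0160
  op=0x0160>>11=0x0 ⇒ bor (RR)
  rd: (w>>8)&0x7=0x1 → b
  rs: (w>>5)&0x7=0x3 → d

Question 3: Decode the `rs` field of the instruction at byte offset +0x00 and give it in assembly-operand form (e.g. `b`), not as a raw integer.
off 0x00: read c0 f0 as little → 0xf0c0
  opcode bits[15:11]=0x1e: cmp/RR
  rd: (w>>8)&0x7=0x0 → a
  rs: (w>>5)&0x7=0x6 → l

l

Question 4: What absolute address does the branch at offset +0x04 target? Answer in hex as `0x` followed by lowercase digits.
0x66de

+0x04: 00 88 ⇒ word 0x8800 (little)
  op=0x8800>>11=0x11 ⇒ bne (J)
  imm@[10:0]=0x0 ⇒ #0
  target = base 0x66d8 + off 0x04 + 2 + imm 0 = 0x66de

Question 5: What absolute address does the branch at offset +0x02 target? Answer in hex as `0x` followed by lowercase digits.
+0x02: fc 6f ⇒ word 0x6ffc (little)
  top 5b → 0xd → b [J]
  [10:0] imm=2044 (s11→-4) = #-4
  target = base 0x66d8 + off 0x02 + 2 + imm -4 = 0x66d8

0x66d8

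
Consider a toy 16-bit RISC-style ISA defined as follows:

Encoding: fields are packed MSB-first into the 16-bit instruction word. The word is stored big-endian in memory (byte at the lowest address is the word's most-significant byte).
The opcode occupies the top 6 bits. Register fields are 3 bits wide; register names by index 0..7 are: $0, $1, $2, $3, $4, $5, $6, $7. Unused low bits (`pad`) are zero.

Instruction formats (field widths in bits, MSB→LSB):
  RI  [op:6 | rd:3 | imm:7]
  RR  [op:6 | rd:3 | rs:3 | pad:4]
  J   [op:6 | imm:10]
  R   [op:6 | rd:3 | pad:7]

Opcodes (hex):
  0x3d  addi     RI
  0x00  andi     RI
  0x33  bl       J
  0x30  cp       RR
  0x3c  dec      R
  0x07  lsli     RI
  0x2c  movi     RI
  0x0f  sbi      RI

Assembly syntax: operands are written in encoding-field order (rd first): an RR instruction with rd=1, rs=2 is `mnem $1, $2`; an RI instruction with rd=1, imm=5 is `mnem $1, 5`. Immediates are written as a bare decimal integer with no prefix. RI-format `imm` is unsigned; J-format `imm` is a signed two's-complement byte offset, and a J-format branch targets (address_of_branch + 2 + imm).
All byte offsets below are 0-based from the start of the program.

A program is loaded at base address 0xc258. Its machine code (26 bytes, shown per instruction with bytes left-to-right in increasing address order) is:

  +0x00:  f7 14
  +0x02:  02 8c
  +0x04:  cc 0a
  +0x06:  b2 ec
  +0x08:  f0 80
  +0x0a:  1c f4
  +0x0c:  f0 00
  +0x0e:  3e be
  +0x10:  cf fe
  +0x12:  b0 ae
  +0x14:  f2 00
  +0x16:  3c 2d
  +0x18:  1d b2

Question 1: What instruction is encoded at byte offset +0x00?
@+00  big-endian(f7 14) = 0xf714
  op=0xf714>>10=0x3d ⇒ addi (RI)
  rd@[9:7]=0x6 ⇒ $6
  imm@[6:0]=0x14 ⇒ 20

addi $6, 20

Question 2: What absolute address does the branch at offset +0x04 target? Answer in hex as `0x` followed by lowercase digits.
0xc268

[04] cc 0a → 0xcc0a
  top 6b → 0x33 → bl [J]
  [9:0] imm=10 = 10
  target = base 0xc258 + off 0x04 + 2 + imm 10 = 0xc268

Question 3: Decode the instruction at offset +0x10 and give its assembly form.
@+10  big-endian(cf fe) = 0xcffe
  top 6b → 0x33 → bl [J]
  imm@[9:0]=0x3fe (s10→-2) ⇒ -2

bl -2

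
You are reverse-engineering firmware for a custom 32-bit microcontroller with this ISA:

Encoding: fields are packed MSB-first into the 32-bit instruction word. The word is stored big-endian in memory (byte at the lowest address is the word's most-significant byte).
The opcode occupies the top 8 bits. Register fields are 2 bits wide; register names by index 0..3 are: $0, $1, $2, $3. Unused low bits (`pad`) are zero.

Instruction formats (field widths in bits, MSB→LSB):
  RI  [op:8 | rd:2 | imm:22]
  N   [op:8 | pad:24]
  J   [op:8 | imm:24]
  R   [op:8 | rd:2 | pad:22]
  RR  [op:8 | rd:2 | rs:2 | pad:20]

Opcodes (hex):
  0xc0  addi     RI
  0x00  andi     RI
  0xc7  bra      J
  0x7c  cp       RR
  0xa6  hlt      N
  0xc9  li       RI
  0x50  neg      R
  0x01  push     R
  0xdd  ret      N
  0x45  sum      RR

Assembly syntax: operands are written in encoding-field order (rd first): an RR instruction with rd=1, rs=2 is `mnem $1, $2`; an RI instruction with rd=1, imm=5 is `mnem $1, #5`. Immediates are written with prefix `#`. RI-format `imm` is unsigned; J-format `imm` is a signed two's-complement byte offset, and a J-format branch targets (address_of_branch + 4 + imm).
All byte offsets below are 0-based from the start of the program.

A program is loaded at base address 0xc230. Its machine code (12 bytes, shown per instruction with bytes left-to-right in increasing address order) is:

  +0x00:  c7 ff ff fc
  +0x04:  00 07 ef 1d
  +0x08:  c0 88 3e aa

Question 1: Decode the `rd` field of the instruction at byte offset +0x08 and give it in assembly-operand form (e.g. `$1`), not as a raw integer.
$2

+0x08: c0 88 3e aa ⇒ word 0xc0883eaa (big)
  op=0xc0883eaa>>24=0xc0 ⇒ addi (RI)
  rd@[23:22]=0x2 ⇒ $2
  imm@[21:0]=0x83eaa ⇒ #540330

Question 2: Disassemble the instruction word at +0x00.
bra #-4

[00] c7 ff ff fc → 0xc7fffffc
  top 8b → 0xc7 → bra [J]
  imm@[23:0]=0xfffffc (s24→-4) ⇒ #-4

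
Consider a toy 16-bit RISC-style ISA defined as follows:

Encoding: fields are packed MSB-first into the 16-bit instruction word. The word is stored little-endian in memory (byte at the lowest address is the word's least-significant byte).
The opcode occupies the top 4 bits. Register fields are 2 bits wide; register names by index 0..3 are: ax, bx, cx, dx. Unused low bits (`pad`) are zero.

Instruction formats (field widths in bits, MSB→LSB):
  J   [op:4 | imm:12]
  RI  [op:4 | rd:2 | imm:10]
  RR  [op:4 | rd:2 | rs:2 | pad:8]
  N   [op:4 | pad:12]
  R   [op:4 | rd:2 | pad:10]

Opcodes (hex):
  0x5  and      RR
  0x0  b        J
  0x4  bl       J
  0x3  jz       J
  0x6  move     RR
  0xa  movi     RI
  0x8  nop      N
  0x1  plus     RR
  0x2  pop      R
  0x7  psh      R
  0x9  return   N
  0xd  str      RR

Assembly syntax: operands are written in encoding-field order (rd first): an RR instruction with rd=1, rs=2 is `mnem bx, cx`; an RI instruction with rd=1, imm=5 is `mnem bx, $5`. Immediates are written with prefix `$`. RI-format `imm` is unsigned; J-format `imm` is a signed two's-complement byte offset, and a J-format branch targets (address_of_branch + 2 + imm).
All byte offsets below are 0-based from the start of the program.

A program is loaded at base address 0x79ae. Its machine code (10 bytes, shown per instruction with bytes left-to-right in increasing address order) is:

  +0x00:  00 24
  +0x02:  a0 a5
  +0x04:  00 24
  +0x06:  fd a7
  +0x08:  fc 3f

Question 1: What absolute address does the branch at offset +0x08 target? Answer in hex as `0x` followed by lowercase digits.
+0x08: fc 3f ⇒ word 0x3ffc (little)
  op=0x3ffc>>12=0x3 ⇒ jz (J)
  imm: (w>>0)&0xfff=0xffc (s12→-4) → $-4
  target = base 0x79ae + off 0x08 + 2 + imm -4 = 0x79b4

0x79b4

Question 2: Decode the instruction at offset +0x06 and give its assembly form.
+0x06: fd a7 ⇒ word 0xa7fd (little)
  op=0xa7fd>>12=0xa ⇒ movi (RI)
  rd: (w>>10)&0x3=0x1 → bx
  imm: (w>>0)&0x3ff=0x3fd → $1021

movi bx, $1021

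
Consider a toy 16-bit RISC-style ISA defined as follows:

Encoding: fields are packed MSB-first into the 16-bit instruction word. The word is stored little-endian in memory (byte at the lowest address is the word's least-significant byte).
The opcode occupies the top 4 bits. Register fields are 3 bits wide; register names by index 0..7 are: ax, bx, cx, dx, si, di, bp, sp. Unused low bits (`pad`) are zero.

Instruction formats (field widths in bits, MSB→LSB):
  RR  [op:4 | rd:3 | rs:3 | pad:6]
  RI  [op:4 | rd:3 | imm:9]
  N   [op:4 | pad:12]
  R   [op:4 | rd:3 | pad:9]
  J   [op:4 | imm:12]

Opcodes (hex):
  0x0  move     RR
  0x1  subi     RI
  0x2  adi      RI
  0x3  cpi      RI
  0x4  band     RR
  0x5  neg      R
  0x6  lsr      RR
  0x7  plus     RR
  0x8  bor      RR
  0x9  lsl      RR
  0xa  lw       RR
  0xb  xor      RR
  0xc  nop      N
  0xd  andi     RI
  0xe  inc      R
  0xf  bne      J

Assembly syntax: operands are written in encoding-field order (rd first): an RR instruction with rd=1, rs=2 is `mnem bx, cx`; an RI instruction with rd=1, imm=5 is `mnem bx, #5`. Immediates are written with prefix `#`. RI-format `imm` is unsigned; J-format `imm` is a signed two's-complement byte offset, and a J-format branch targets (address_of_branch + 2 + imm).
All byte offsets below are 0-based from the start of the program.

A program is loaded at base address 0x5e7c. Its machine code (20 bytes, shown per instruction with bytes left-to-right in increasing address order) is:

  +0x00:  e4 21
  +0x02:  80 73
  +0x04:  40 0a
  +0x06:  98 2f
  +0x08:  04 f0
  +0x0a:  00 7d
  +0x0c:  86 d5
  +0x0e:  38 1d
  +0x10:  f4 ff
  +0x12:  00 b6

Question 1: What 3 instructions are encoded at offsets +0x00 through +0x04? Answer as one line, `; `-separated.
adi ax, #484; plus bx, bp; move di, bx

[00] e4 21 → 0x21e4
  top 4b → 0x2 → adi [RI]
  rd@[11:9]=0x0 ⇒ ax
  imm@[8:0]=0x1e4 ⇒ #484
[02] 80 73 → 0x7380
  top 4b → 0x7 → plus [RR]
  rd@[11:9]=0x1 ⇒ bx
  rs@[8:6]=0x6 ⇒ bp
[04] 40 0a → 0x0a40
  top 4b → 0x0 → move [RR]
  rd@[11:9]=0x5 ⇒ di
  rs@[8:6]=0x1 ⇒ bx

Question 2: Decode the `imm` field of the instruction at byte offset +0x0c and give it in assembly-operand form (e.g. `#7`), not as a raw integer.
#390

@+0c  little-endian(86 d5) = 0xd586
  opcode bits[15:12]=0xd: andi/RI
  [11:9] rd=2 = cx
  [8:0] imm=390 = #390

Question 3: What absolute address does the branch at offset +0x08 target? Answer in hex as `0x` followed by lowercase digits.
0x5e8a

[08] 04 f0 → 0xf004
  op=0xf004>>12=0xf ⇒ bne (J)
  imm@[11:0]=0x4 ⇒ #4
  target = base 0x5e7c + off 0x08 + 2 + imm 4 = 0x5e8a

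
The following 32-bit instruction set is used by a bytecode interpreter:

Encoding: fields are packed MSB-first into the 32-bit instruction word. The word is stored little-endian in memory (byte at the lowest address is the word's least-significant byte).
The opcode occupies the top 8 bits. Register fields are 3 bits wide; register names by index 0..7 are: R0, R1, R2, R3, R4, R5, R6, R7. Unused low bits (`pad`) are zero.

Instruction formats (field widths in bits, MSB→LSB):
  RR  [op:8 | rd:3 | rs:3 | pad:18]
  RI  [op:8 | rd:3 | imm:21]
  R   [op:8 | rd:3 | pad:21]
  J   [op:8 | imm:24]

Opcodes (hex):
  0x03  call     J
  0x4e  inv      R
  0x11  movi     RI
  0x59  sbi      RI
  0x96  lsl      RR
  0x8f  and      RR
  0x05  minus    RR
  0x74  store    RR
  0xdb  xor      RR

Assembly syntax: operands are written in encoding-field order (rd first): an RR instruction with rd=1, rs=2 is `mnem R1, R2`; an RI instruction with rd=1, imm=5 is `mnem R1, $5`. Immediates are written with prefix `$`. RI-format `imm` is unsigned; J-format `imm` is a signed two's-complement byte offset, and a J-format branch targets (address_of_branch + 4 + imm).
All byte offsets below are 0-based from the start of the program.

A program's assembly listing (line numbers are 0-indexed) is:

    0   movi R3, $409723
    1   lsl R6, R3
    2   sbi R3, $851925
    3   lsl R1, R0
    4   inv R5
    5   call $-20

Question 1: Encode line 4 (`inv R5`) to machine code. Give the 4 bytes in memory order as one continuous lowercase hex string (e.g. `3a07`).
0000a04e

line 4 (inv): pack op=0x4e:8|rd=5:3|pad=0:21 = 0x4ea00000; little→ 00 00 a0 4e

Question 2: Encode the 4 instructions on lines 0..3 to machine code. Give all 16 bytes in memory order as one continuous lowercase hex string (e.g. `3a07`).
0. movi fields op=0x11:8|rd=3:3|imm=409723:21 → word 1166407bh → 7b 40 66 11
1. lsl fields op=0x96:8|rd=6:3|rs=3:3|pad=0:18 → word 96cc0000h → 00 00 cc 96
2. sbi fields op=0x59:8|rd=3:3|imm=851925:21 → word 596cffd5h → d5 ff 6c 59
3. lsl fields op=0x96:8|rd=1:3|rs=0:3|pad=0:18 → word 96200000h → 00 00 20 96

7b4066110000cc96d5ff6c5900002096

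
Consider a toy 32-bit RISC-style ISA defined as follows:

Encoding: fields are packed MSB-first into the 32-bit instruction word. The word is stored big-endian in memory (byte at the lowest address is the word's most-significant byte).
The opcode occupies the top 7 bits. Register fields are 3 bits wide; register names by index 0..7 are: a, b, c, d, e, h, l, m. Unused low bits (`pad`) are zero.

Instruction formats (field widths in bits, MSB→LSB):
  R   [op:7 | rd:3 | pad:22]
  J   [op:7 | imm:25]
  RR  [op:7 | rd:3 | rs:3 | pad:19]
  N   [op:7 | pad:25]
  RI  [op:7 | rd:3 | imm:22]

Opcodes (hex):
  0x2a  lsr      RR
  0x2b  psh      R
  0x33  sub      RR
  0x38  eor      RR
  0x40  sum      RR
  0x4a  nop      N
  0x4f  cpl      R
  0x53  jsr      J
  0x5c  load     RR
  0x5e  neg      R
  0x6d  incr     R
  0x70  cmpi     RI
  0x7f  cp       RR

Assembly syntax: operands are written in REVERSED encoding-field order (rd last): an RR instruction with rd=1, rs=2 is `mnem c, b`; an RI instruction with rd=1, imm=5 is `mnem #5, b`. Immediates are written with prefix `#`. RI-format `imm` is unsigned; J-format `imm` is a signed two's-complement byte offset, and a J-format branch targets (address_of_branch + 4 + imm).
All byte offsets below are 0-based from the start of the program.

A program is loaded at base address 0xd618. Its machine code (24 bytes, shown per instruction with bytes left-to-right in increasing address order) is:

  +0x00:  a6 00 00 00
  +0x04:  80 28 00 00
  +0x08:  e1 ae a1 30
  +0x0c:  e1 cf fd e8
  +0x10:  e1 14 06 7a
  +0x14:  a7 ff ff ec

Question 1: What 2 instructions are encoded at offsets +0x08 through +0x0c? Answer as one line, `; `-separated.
+0x08: e1 ae a1 30 ⇒ word 0xe1aea130 (big)
  opcode bits[31:25]=0x70: cmpi/RI
  [24:22] rd=6 = l
  [21:0] imm=3055920 = #3055920
+0x0c: e1 cf fd e8 ⇒ word 0xe1cffde8 (big)
  opcode bits[31:25]=0x70: cmpi/RI
  [24:22] rd=7 = m
  [21:0] imm=1048040 = #1048040

cmpi #3055920, l; cmpi #1048040, m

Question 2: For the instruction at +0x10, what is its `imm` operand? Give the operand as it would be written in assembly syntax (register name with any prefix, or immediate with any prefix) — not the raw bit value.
#1312378

[10] e1 14 06 7a → 0xe114067a
  opcode bits[31:25]=0x70: cmpi/RI
  [24:22] rd=4 = e
  [21:0] imm=1312378 = #1312378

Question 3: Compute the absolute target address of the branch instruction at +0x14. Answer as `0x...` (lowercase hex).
+0x14: a7 ff ff ec ⇒ word 0xa7ffffec (big)
  opcode bits[31:25]=0x53: jsr/J
  imm@[24:0]=0x1ffffec (s25→-20) ⇒ #-20
  target = base 0xd618 + off 0x14 + 4 + imm -20 = 0xd61c

0xd61c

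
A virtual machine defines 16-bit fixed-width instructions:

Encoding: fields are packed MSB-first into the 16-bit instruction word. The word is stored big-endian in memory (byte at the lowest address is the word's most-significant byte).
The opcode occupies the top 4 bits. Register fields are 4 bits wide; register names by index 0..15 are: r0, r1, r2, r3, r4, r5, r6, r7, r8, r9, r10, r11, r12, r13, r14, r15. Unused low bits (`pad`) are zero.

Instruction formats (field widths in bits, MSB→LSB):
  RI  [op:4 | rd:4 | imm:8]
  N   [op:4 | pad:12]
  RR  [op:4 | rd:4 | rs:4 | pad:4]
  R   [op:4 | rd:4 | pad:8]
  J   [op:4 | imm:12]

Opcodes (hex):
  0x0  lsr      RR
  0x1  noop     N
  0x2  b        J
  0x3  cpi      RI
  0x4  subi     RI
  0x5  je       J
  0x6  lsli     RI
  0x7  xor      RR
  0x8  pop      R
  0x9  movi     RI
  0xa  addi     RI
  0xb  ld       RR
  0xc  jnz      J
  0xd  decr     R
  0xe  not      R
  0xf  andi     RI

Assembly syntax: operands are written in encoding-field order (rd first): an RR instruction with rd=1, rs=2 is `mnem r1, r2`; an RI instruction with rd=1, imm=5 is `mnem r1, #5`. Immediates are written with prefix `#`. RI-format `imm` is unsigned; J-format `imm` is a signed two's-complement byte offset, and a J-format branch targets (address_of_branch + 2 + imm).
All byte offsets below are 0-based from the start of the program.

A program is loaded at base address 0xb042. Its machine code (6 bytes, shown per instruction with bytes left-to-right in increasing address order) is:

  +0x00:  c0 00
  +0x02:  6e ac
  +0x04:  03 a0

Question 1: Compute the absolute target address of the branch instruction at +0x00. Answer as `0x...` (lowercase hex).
@+00  big-endian(c0 00) = 0xc000
  top 4b → 0xc → jnz [J]
  [11:0] imm=0 = #0
  target = base 0xb042 + off 0x00 + 2 + imm 0 = 0xb044

0xb044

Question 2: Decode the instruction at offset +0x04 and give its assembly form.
lsr r3, r10

+0x04: 03 a0 ⇒ word 0x03a0 (big)
  opcode bits[15:12]=0x0: lsr/RR
  rd: (w>>8)&0xf=0x3 → r3
  rs: (w>>4)&0xf=0xa → r10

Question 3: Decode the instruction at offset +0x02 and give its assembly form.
lsli r14, #172

off 0x02: read 6e ac as big → 0x6eac
  opcode bits[15:12]=0x6: lsli/RI
  rd@[11:8]=0xe ⇒ r14
  imm@[7:0]=0xac ⇒ #172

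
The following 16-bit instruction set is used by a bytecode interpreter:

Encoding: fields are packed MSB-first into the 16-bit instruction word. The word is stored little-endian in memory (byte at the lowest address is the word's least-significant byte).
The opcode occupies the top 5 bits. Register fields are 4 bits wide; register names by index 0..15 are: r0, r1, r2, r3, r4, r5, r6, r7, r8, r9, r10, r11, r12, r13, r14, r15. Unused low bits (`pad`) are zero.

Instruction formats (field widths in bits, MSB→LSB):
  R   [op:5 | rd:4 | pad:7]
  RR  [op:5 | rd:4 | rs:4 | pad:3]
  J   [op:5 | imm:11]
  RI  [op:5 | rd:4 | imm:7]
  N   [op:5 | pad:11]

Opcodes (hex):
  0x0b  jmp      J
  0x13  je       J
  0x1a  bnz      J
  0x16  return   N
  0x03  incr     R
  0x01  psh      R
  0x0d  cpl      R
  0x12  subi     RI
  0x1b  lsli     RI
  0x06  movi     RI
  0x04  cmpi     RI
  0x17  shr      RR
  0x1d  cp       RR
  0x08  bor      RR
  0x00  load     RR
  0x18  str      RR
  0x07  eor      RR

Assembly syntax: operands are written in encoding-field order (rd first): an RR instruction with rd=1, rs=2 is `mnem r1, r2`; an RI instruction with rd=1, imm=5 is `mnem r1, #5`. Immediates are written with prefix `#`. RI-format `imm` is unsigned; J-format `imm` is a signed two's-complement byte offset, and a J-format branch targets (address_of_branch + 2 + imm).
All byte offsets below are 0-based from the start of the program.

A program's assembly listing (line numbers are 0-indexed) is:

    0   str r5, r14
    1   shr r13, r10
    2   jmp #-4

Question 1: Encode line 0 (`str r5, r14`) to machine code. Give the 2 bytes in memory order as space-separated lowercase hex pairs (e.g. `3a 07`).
f0 c2

0. str fields op=0x18:5|rd=5:4|rs=14:4|pad=0:3 → word c2f0h → f0 c2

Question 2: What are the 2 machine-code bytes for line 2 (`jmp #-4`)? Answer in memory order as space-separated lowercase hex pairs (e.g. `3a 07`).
fc 5f

L2: jmp op=0xb:5|imm=-4:11 ⇒ 0x5ffc ⇒ little fc 5f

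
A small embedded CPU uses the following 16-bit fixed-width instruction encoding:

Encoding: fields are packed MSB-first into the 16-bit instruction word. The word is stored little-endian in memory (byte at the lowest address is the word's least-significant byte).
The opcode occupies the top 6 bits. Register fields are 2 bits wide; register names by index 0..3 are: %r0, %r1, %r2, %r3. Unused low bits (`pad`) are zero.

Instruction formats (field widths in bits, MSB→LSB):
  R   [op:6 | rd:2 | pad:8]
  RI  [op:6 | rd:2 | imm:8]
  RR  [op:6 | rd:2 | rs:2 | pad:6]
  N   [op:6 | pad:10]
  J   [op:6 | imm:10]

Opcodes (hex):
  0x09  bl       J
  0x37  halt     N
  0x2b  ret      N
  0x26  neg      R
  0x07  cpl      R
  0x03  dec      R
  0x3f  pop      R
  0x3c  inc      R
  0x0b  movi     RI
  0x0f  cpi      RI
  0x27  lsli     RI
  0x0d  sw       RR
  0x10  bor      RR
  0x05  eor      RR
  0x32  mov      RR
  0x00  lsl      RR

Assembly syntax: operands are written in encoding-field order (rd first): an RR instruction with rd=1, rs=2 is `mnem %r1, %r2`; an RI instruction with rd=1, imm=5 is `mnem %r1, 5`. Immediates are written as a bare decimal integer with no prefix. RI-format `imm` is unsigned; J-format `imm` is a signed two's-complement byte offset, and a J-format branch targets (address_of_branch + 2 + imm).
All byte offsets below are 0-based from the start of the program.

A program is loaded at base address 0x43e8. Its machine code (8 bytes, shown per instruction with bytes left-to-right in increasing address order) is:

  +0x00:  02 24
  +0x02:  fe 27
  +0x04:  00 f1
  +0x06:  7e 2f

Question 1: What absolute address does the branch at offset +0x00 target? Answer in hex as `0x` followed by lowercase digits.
0x43ec

+0x00: 02 24 ⇒ word 0x2402 (little)
  op=0x2402>>10=0x9 ⇒ bl (J)
  imm: (w>>0)&0x3ff=0x2 → 2
  target = base 0x43e8 + off 0x00 + 2 + imm 2 = 0x43ec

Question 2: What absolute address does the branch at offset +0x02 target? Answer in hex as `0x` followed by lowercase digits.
0x43ea

[02] fe 27 → 0x27fe
  opcode bits[15:10]=0x9: bl/J
  imm: (w>>0)&0x3ff=0x3fe (s10→-2) → -2
  target = base 0x43e8 + off 0x02 + 2 + imm -2 = 0x43ea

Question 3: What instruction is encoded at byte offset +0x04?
off 0x04: read 00 f1 as little → 0xf100
  opcode bits[15:10]=0x3c: inc/R
  rd@[9:8]=0x1 ⇒ %r1

inc %r1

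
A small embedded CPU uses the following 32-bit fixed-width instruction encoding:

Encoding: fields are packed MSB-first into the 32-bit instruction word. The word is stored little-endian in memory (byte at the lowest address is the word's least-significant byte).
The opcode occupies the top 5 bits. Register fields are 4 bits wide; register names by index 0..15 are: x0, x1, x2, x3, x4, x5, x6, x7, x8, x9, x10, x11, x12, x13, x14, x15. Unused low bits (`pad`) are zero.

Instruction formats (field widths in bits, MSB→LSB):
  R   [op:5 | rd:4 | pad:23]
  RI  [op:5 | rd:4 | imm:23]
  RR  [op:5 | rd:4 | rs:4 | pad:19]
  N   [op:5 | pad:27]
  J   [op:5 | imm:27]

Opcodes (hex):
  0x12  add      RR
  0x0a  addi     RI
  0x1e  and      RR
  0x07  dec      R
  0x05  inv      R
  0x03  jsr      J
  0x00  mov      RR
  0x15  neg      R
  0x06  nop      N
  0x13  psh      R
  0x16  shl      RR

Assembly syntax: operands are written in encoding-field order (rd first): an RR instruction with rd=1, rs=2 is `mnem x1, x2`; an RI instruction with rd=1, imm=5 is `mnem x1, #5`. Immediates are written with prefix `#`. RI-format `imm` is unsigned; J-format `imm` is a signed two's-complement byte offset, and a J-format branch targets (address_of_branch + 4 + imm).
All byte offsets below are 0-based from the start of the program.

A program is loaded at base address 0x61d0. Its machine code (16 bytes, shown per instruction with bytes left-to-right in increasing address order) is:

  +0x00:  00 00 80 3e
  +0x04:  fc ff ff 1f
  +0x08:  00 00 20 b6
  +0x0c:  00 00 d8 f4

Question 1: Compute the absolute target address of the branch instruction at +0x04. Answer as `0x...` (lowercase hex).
off 0x04: read fc ff ff 1f as little → 0x1ffffffc
  top 5b → 0x3 → jsr [J]
  [26:0] imm=134217724 (s27→-4) = #-4
  target = base 0x61d0 + off 0x04 + 4 + imm -4 = 0x61d4

0x61d4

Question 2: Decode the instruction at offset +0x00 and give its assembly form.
dec x13

off 0x00: read 00 00 80 3e as little → 0x3e800000
  top 5b → 0x7 → dec [R]
  rd@[26:23]=0xd ⇒ x13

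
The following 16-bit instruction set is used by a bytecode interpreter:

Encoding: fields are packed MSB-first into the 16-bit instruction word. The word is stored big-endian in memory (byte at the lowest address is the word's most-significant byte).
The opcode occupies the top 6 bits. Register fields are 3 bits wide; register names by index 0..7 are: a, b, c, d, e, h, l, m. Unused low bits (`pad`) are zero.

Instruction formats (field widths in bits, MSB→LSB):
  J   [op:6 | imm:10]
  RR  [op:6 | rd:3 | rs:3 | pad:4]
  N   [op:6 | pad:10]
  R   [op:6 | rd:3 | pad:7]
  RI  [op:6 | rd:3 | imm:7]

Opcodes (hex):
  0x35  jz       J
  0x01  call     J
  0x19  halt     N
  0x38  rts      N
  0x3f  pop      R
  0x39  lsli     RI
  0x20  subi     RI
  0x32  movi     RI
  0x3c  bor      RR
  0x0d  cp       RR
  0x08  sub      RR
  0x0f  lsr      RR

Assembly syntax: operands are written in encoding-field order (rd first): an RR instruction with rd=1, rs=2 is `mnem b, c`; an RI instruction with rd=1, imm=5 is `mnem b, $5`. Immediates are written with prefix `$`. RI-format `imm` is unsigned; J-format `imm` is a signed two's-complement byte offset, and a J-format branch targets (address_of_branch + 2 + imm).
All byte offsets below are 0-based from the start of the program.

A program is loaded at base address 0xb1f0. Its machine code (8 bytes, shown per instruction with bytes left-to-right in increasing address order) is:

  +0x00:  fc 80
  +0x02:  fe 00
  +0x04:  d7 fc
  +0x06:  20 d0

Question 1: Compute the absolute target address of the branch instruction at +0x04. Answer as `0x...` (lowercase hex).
off 0x04: read d7 fc as big → 0xd7fc
  opcode bits[15:10]=0x35: jz/J
  imm@[9:0]=0x3fc (s10→-4) ⇒ $-4
  target = base 0xb1f0 + off 0x04 + 2 + imm -4 = 0xb1f2

0xb1f2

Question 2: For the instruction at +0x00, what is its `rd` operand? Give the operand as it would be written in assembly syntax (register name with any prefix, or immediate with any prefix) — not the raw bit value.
[00] fc 80 → 0xfc80
  op=0xfc80>>10=0x3f ⇒ pop (R)
  [9:7] rd=1 = b

b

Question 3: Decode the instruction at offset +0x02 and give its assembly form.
off 0x02: read fe 00 as big → 0xfe00
  top 6b → 0x3f → pop [R]
  [9:7] rd=4 = e

pop e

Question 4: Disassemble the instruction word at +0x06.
sub b, h

off 0x06: read 20 d0 as big → 0x20d0
  op=0x20d0>>10=0x8 ⇒ sub (RR)
  [9:7] rd=1 = b
  [6:4] rs=5 = h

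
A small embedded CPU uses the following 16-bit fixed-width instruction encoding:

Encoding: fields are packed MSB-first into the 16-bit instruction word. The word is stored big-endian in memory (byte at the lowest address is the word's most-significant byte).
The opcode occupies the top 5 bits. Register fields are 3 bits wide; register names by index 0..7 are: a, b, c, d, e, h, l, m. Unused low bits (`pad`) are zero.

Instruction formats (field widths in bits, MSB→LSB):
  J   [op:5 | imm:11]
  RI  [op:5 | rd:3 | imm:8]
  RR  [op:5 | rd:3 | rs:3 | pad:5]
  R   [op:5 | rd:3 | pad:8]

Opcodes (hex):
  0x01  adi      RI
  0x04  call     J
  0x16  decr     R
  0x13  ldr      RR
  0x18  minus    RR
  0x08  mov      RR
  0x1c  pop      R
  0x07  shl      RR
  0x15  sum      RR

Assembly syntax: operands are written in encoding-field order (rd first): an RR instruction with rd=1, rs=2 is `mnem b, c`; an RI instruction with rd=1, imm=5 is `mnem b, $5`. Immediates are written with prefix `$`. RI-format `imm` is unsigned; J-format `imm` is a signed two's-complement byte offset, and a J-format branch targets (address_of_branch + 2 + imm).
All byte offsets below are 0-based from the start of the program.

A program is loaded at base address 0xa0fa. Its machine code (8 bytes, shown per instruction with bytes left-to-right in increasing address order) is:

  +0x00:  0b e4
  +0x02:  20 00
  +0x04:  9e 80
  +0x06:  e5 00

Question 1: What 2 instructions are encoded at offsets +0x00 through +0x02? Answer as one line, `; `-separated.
@+00  big-endian(0b e4) = 0x0be4
  opcode bits[15:11]=0x1: adi/RI
  rd: (w>>8)&0x7=0x3 → d
  imm: (w>>0)&0xff=0xe4 → $228
@+02  big-endian(20 00) = 0x2000
  opcode bits[15:11]=0x4: call/J
  imm: (w>>0)&0x7ff=0x0 → $0

adi d, $228; call $0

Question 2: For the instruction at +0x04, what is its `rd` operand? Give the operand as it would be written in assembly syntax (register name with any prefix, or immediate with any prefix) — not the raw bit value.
l

+0x04: 9e 80 ⇒ word 0x9e80 (big)
  op=0x9e80>>11=0x13 ⇒ ldr (RR)
  [10:8] rd=6 = l
  [7:5] rs=4 = e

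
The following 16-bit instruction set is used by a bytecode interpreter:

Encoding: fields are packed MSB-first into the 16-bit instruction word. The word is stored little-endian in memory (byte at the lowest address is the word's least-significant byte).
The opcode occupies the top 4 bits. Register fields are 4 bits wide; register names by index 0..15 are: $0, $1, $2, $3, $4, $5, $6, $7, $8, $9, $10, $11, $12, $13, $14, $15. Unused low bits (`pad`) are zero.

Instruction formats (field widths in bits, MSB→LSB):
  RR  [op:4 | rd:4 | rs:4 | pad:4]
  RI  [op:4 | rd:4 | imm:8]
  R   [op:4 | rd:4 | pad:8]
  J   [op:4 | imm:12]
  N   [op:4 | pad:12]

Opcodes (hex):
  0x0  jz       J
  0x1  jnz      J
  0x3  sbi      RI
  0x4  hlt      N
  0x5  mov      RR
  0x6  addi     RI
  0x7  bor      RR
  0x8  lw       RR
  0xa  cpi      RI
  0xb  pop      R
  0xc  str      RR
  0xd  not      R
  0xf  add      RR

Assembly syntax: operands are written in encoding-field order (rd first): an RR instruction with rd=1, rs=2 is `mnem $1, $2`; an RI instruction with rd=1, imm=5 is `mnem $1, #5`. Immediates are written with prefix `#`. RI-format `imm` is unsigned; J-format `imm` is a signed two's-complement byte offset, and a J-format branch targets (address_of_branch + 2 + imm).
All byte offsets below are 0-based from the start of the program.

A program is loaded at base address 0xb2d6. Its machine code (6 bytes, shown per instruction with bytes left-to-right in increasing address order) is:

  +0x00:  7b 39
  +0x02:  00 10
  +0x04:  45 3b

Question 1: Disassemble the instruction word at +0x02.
[02] 00 10 → 0x1000
  opcode bits[15:12]=0x1: jnz/J
  imm@[11:0]=0x0 ⇒ #0

jnz #0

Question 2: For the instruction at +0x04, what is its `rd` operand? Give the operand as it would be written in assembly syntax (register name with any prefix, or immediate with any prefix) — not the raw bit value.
$11

[04] 45 3b → 0x3b45
  top 4b → 0x3 → sbi [RI]
  [11:8] rd=11 = $11
  [7:0] imm=69 = #69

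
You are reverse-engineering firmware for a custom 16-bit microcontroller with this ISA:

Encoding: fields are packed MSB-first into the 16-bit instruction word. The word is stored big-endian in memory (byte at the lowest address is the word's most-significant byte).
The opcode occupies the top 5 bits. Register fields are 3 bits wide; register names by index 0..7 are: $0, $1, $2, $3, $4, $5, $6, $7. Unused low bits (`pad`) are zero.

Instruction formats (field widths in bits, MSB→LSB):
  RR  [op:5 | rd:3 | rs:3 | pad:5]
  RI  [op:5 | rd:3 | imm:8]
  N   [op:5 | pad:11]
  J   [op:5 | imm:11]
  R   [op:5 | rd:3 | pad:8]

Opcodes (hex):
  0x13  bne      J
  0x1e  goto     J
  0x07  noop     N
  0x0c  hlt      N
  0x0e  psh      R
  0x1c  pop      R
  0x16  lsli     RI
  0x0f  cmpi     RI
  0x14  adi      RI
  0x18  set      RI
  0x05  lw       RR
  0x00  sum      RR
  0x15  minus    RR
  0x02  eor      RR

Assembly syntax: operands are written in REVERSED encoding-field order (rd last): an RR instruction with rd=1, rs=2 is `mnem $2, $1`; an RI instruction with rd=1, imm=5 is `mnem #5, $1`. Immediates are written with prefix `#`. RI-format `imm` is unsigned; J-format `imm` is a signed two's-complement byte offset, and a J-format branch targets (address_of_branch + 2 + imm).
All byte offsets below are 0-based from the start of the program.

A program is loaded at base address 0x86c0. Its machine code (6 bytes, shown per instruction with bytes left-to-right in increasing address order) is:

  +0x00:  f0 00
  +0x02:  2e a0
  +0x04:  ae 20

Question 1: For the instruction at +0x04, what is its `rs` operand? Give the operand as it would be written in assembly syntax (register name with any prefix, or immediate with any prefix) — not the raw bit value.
$1

@+04  big-endian(ae 20) = 0xae20
  op=0xae20>>11=0x15 ⇒ minus (RR)
  [10:8] rd=6 = $6
  [7:5] rs=1 = $1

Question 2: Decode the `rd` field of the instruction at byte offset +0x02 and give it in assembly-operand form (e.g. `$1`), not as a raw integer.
$6

[02] 2e a0 → 0x2ea0
  opcode bits[15:11]=0x5: lw/RR
  [10:8] rd=6 = $6
  [7:5] rs=5 = $5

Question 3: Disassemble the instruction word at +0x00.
goto #0

off 0x00: read f0 00 as big → 0xf000
  op=0xf000>>11=0x1e ⇒ goto (J)
  [10:0] imm=0 = #0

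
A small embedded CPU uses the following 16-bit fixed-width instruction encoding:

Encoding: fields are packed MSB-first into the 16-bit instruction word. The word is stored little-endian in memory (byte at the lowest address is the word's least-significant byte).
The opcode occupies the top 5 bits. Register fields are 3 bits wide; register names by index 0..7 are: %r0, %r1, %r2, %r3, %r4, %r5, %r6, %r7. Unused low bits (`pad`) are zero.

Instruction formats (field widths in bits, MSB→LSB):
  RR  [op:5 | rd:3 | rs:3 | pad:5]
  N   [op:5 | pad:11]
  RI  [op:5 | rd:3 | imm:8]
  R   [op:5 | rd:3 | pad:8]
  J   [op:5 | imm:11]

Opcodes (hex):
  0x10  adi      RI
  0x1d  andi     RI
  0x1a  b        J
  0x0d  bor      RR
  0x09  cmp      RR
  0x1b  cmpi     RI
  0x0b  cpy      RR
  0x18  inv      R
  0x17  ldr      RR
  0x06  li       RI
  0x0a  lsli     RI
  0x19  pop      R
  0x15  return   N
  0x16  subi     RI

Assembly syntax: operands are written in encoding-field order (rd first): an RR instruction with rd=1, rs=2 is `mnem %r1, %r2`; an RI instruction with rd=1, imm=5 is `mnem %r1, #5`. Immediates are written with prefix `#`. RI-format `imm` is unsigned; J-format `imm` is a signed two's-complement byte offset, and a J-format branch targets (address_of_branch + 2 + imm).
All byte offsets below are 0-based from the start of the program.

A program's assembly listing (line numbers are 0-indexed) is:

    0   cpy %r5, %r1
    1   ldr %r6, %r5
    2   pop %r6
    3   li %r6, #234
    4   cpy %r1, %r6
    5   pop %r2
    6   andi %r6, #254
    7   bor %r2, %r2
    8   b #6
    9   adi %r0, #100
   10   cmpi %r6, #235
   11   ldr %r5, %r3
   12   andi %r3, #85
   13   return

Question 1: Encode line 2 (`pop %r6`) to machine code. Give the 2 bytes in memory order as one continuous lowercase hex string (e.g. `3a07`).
00ce

2. pop fields op=0x19:5|rd=6:3|pad=0:8 → word ce00h → 00 ce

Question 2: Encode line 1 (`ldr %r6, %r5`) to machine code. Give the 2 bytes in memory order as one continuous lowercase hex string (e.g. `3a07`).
a0be

line 1 (ldr): pack op=0x17:5|rd=6:3|rs=5:3|pad=0:5 = 0xbea0; little→ a0 be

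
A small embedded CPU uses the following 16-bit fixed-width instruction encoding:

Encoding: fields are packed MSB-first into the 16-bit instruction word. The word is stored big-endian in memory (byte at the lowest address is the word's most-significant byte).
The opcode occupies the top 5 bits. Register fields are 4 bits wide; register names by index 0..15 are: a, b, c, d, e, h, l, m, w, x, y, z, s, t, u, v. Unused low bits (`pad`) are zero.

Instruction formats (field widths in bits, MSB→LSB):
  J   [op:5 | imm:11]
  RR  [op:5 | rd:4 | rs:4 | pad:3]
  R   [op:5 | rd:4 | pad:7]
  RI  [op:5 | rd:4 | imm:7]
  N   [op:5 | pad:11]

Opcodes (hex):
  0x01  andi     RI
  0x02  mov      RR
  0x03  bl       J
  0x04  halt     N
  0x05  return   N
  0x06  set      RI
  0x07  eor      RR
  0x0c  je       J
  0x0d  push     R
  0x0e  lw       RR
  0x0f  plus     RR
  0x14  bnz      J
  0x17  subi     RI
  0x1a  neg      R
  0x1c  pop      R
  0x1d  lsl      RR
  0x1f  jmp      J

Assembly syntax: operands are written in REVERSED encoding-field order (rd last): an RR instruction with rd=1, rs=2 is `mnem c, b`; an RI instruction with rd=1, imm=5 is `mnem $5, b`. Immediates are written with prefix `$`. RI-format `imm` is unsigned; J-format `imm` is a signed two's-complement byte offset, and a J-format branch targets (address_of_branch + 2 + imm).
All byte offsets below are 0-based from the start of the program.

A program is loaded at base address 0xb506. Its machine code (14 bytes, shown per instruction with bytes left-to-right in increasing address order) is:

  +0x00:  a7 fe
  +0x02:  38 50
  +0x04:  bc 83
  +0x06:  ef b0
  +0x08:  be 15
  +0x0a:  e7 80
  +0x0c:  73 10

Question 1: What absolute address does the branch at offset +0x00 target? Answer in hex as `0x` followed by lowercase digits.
[00] a7 fe → 0xa7fe
  opcode bits[15:11]=0x14: bnz/J
  imm: (w>>0)&0x7ff=0x7fe (s11→-2) → $-2
  target = base 0xb506 + off 0x00 + 2 + imm -2 = 0xb506

0xb506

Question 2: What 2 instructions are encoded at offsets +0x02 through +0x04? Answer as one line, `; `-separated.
eor y, a; subi $3, x

+0x02: 38 50 ⇒ word 0x3850 (big)
  op=0x3850>>11=0x7 ⇒ eor (RR)
  rd: (w>>7)&0xf=0x0 → a
  rs: (w>>3)&0xf=0xa → y
+0x04: bc 83 ⇒ word 0xbc83 (big)
  op=0xbc83>>11=0x17 ⇒ subi (RI)
  rd: (w>>7)&0xf=0x9 → x
  imm: (w>>0)&0x7f=0x3 → $3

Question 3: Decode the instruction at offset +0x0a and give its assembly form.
[0a] e7 80 → 0xe780
  op=0xe780>>11=0x1c ⇒ pop (R)
  [10:7] rd=15 = v

pop v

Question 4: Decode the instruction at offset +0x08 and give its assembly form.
+0x08: be 15 ⇒ word 0xbe15 (big)
  top 5b → 0x17 → subi [RI]
  rd@[10:7]=0xc ⇒ s
  imm@[6:0]=0x15 ⇒ $21

subi $21, s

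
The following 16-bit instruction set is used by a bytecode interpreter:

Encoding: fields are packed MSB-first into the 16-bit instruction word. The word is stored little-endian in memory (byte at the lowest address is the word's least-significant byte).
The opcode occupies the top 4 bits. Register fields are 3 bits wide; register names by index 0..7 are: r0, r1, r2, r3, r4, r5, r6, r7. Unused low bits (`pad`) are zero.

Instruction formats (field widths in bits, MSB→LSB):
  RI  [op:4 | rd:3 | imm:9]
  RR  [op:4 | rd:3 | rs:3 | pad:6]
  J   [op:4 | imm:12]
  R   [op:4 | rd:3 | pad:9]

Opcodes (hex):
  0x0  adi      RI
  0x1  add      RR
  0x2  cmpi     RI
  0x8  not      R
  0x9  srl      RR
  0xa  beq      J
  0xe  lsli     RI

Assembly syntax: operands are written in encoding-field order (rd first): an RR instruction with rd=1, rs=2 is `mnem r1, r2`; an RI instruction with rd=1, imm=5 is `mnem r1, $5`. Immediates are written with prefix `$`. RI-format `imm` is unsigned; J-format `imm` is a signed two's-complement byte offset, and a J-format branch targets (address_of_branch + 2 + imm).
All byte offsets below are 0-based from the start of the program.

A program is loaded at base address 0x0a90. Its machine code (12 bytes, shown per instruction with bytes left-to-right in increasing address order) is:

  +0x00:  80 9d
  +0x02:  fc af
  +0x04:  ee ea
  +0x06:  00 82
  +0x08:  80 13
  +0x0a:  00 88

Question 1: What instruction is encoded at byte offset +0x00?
srl r6, r6

off 0x00: read 80 9d as little → 0x9d80
  top 4b → 0x9 → srl [RR]
  rd: (w>>9)&0x7=0x6 → r6
  rs: (w>>6)&0x7=0x6 → r6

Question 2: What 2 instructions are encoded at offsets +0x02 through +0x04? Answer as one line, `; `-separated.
@+02  little-endian(fc af) = 0xaffc
  op=0xaffc>>12=0xa ⇒ beq (J)
  [11:0] imm=4092 (s12→-4) = $-4
@+04  little-endian(ee ea) = 0xeaee
  op=0xeaee>>12=0xe ⇒ lsli (RI)
  [11:9] rd=5 = r5
  [8:0] imm=238 = $238

beq $-4; lsli r5, $238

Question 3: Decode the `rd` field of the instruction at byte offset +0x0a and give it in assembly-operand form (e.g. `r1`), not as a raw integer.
off 0x0a: read 00 88 as little → 0x8800
  opcode bits[15:12]=0x8: not/R
  rd: (w>>9)&0x7=0x4 → r4

r4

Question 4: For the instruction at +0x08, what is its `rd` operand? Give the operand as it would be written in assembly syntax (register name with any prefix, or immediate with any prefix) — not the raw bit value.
+0x08: 80 13 ⇒ word 0x1380 (little)
  op=0x1380>>12=0x1 ⇒ add (RR)
  [11:9] rd=1 = r1
  [8:6] rs=6 = r6

r1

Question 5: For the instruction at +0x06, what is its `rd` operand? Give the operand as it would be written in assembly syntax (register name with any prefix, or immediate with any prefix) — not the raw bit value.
off 0x06: read 00 82 as little → 0x8200
  top 4b → 0x8 → not [R]
  rd: (w>>9)&0x7=0x1 → r1

r1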